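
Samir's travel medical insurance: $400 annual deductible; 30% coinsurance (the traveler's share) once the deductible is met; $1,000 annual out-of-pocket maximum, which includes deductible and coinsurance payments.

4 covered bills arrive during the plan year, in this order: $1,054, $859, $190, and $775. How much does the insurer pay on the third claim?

Bill 1, $1,054: deductible takes $400, $654 remains; traveler's 30% is $196.20. Traveler pays $596.20; OOP now $596.20. Insurer: $1,054 − $596.20 = $457.80.
Bill 2, $859: deductible met; 30% of $859 = $257.70. Traveler owes $257.70 (running OOP $853.90). Insurer: $859 − $257.70 = $601.30.
Bill 3, $190: deductible already satisfied, so traveler's share is 30% × $190 = $57. Traveler owes $57 (running OOP $910.90). Plan pays $190 − $57 = $133.

$133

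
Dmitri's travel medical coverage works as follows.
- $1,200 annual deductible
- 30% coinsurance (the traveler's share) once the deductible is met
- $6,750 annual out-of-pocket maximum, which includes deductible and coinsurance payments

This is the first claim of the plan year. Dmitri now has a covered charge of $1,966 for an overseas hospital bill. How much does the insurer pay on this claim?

$536.20

Nothing has been paid toward the $1,200 deductible, so the first $1,200 of this charge is applied there.
After the $1,200 deductible portion, $1,966 − $1,200 = $766 is subject to coinsurance.
30% of $766 = $229.80 falls to the traveler.
So the traveler owes $1,200 + $229.80 = $1,429.80 before any cap.
Total out-of-pocket so far would be $0 + $1,429.80 = $1,429.80, below the $6,750 cap — no reduction.
Insurer pays the balance: $1,966 − $1,429.80 = $536.20.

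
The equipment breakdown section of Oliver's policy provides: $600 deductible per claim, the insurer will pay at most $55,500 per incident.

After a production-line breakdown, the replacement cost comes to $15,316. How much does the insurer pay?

$14,716

Less the $600 deductible: $15,316 − $600 = $14,716.
That's under the $55,500 cap, so the insurer reimburses the full $14,716.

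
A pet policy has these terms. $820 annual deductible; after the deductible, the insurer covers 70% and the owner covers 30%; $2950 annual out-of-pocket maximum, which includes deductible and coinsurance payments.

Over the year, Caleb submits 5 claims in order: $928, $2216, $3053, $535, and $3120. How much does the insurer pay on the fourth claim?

$374.50

Claim 1 — $928: $820 to deductible, leaving $108; owner's 30% is $32.40. Owner pays $852.40; OOP now $852.40. Plan pays $928 − $852.40 = $75.60.
Claim 2 — $2216: 30% coinsurance on $2216 = $664.80. Owner owes $664.80 (running OOP $1517.20). Plan pays $2216 − $664.80 = $1551.20.
Claim 3 — $3053: deductible already satisfied, so owner's share is 30% × $3053 = $915.90. Owner pays $915.90; OOP now $2433.10. Insurer: $3053 − $915.90 = $2137.10.
Claim 4 — $535: deductible met; 30% of $535 = $160.50. Owner owes $160.50 (running OOP $2593.60). Plan pays $535 − $160.50 = $374.50.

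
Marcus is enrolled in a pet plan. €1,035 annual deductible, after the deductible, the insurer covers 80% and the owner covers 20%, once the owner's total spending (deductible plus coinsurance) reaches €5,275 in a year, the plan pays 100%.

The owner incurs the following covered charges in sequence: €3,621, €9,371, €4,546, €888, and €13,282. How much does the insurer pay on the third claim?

€3,636.80

#1 (€3,621): €1,035 finishes the deductible; €2,586 goes to coinsurance; coinsurance €2,586 × 20% = €517.20. Owner pays €1,552.20; OOP now €1,552.20. Plan pays €3,621 − €1,552.20 = €2,068.80.
#2 (€9,371): 20% coinsurance on €9,371 = €1,874.20. Cost to owner: €1,874.20. OOP to date €3,426.40. Plan pays €9,371 − €1,874.20 = €7,496.80.
#3 (€4,546): 20% coinsurance on €4,546 = €909.20. Owner owes €909.20 (running OOP €4,335.60). Insurer: €4,546 − €909.20 = €3,636.80.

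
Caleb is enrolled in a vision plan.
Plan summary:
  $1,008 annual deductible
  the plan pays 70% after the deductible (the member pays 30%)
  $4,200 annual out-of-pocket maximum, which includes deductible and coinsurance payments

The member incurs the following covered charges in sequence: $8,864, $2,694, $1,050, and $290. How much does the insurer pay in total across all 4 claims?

Claim 1 — $8,864: deductible takes $1,008, $7,856 remains; coinsurance $7,856 × 30% = $2,356.80. Cost to member: $3,364.80. OOP to date $3,364.80. Plan pays $8,864 − $3,364.80 = $5,499.20.
Claim 2 — $2,694: deductible already satisfied, so member's share is 30% × $2,694 = $808.20. Member owes $808.20 (running OOP $4,173). Plan pays $2,694 − $808.20 = $1,885.80.
Claim 3 — $1,050: deductible met; 30% of $1,050 = $315. OOP would hit $4,488 > $4,200, so the cap limits the member to $4,200 − $4,173 = $27. Plan pays $1,050 − $27 = $1,023.
Claim 4 — $290: deductible met; 30% of $290 = $87. OOP would hit $4,287 > $4,200, so the cap limits the member to $4,200 − $4,200 = $0. Insurer: $290 − $0 = $290.
Insurer total: $5,499.20 + $1,885.80 + $1,023 + $290 = $8,698.

$8,698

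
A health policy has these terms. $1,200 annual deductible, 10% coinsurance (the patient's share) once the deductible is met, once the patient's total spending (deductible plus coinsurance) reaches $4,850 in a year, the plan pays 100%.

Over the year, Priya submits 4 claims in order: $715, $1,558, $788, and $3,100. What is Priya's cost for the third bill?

$78.80

Claim 1 — $715: fully absorbed by the deductible. Cost to patient: $715. OOP to date $715.
Claim 2 — $1,558: $485 to deductible, leaving $1,073; coinsurance $1,073 × 10% = $107.30. Patient pays $592.30; OOP now $1,307.30.
Claim 3 — $788: deductible met; 10% of $788 = $78.80. Patient pays $78.80; OOP now $1,386.10.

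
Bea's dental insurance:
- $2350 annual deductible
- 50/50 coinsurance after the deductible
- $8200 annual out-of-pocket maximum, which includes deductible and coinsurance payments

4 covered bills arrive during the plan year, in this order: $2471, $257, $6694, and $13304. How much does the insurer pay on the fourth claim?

#1 ($2471): deductible takes $2350, $121 remains; 50% of $121 = $60.50. Patient pays $2410.50; OOP now $2410.50. Plan pays $2471 − $2410.50 = $60.50.
#2 ($257): deductible already satisfied, so patient's share is 50% × $257 = $128.50. Patient pays $128.50; OOP now $2539. Insurer: $257 − $128.50 = $128.50.
#3 ($6694): deductible met; 50% of $6694 = $3347. Cost to patient: $3347. OOP to date $5886. Insurer: $6694 − $3347 = $3347.
#4 ($13304): deductible met; 50% of $13304 = $6652. Adding that to $5886 gives $12538, past the $8200 cap; patient pays only $8200 − $5886 = $2314. Insurer: $13304 − $2314 = $10990.

$10990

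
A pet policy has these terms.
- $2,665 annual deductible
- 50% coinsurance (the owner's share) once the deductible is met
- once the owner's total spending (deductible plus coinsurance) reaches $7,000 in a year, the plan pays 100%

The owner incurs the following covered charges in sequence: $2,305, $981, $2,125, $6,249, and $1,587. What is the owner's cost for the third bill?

$1,062.50

Bill 1, $2,305: fully absorbed by the deductible. Owner owes $2,305 (running OOP $2,305).
Bill 2, $981: $360 to deductible, leaving $621; 50% of $621 = $310.50. Cost to owner: $670.50. OOP to date $2,975.50.
Bill 3, $2,125: deductible met; 50% of $2,125 = $1,062.50. Owner owes $1,062.50 (running OOP $4,038).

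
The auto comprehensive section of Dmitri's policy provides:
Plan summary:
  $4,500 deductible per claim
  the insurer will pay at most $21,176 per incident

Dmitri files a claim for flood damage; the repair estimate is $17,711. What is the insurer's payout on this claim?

$13,211

Subtract the deductible: $17,711 − $4,500 = $13,211.
$13,211 is within the $21,176 limit, so the insurer pays $13,211.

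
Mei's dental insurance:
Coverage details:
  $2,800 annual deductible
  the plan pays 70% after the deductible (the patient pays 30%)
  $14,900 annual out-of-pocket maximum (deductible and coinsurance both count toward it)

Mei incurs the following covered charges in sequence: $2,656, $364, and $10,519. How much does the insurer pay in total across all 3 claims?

$7,517.30

Claim 1 ($2,656): all of it applies to the deductible. Patient pays $2,656; OOP now $2,656. Plan pays $2,656 − $2,656 = $0.
Claim 2 ($364): deductible takes $144, $220 remains; patient's 30% is $66. Patient pays $210; OOP now $2,866. Insurer: $364 − $210 = $154.
Claim 3 ($10,519): deductible already satisfied, so patient's share is 30% × $10,519 = $3,155.70. Cost to patient: $3,155.70. OOP to date $6,021.70. Insurer: $10,519 − $3,155.70 = $7,363.30.
Insurer total = bills − patient's total = $13,539 − $6,021.70 = $7,517.30.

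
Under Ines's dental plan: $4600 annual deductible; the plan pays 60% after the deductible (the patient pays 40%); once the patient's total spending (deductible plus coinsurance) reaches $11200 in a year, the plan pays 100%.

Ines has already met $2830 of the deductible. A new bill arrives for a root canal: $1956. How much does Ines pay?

$2830 of the $4600 deductible is already met, leaving $1770.
After the $1770 deductible portion, $1956 − $1770 = $186 is subject to coinsurance.
Patient's 40% share of $186 is $74.40.
So the patient owes $1770 + $74.40 = $1844.40 before any cap.
Year-to-date out-of-pocket becomes $2830 + $1844.40 = $4674.40, still under the $11200 maximum, so no cap applies.

$1844.40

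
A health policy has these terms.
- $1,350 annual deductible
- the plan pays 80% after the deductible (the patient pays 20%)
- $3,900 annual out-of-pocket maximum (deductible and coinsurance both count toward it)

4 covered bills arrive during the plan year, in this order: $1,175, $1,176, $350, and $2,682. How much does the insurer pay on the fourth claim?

Bill 1, $1,175: all of it applies to the deductible. Cost to patient: $1,175. OOP to date $1,175. Plan pays $1,175 − $1,175 = $0.
Bill 2, $1,176: deductible takes $175, $1,001 remains; patient's 20% is $200.20. Patient owes $375.20 (running OOP $1,550.20). Insurer: $1,176 − $375.20 = $800.80.
Bill 3, $350: deductible already satisfied, so patient's share is 20% × $350 = $70. Patient owes $70 (running OOP $1,620.20). Plan pays $350 − $70 = $280.
Bill 4, $2,682: 20% coinsurance on $2,682 = $536.40. Patient pays $536.40; OOP now $2,156.60. Insurer: $2,682 − $536.40 = $2,145.60.

$2,145.60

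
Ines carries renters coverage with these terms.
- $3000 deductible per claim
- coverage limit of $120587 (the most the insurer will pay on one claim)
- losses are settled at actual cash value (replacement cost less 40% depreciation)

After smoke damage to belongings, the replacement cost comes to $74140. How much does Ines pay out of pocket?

$32656

Actual cash value after 40% depreciation: $74140 × 60% = $44484.
After the deductible, $44484 − $3000 = $41484 remains.
That's under the $120587 cap, so the insurer reimburses the full $41484.
Tenant's share is the uncovered remainder: $74140 − $41484 = $32656.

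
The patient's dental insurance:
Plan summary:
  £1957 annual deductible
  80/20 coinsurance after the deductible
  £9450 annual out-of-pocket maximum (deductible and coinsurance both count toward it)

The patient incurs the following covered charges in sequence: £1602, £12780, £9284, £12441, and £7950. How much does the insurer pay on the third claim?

Claim 1 (£1602): all of it applies to the deductible. Patient owes £1602 (running OOP £1602). Plan pays £1602 − £1602 = £0.
Claim 2 (£12780): £355 finishes the deductible; £12425 goes to coinsurance; 20% of £12425 = £2485. Cost to patient: £2840. OOP to date £4442. Plan pays £12780 − £2840 = £9940.
Claim 3 (£9284): deductible already satisfied, so patient's share is 20% × £9284 = £1856.80. Patient owes £1856.80 (running OOP £6298.80). Insurer: £9284 − £1856.80 = £7427.20.

£7427.20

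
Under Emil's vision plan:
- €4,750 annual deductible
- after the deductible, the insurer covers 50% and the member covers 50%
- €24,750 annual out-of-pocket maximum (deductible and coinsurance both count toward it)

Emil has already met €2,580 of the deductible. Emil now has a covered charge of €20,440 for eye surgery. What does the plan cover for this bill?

Remaining deductible: €4,750 − €2,580 = €2,170.
After the €2,170 deductible portion, €20,440 − €2,170 = €18,270 is subject to coinsurance.
Member's 50% share of €18,270 is €9,135.
That puts the member's cost at €2,170 + €9,135 = €11,305 before any cap.
Year-to-date out-of-pocket becomes €2,580 + €11,305 = €13,885, still under the €24,750 maximum, so no cap applies.
The plan picks up €20,440 − €11,305 = €9,135.

€9,135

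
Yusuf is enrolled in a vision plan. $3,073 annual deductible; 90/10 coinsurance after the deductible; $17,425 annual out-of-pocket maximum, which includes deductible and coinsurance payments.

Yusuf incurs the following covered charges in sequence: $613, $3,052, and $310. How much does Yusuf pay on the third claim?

Claim 1 ($613): fully absorbed by the deductible. Member owes $613 (running OOP $613).
Claim 2 ($3,052): deductible takes $2,460, $592 remains; coinsurance $592 × 10% = $59.20. Cost to member: $2,519.20. OOP to date $3,132.20.
Claim 3 ($310): 10% coinsurance on $310 = $31. Cost to member: $31. OOP to date $3,163.20.

$31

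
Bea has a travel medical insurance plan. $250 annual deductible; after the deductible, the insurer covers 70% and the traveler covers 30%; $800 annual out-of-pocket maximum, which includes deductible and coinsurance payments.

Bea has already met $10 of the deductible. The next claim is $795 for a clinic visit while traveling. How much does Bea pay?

$406.50

Deductible still to meet: $250 − $10 = $240.
After the $240 deductible portion, $795 − $240 = $555 is subject to coinsurance.
30% of $555 = $166.50 falls to the traveler.
Traveler responsibility before any cap: $240 + $166.50 = $406.50.
Cumulative spending $10 + $406.50 = $416.50 stays under the $800 maximum.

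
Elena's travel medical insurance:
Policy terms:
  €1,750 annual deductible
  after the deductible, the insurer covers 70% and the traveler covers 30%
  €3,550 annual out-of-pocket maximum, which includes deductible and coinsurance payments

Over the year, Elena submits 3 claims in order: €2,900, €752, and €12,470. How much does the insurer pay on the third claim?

Claim 1 — €2,900: €1,750 to deductible, leaving €1,150; 30% of €1,150 = €345. Traveler pays €2,095; OOP now €2,095. Insurer: €2,900 − €2,095 = €805.
Claim 2 — €752: deductible met; 30% of €752 = €225.60. Cost to traveler: €225.60. OOP to date €2,320.60. Plan pays €752 − €225.60 = €526.40.
Claim 3 — €12,470: 30% coinsurance on €12,470 = €3,741. OOP would hit €6,061.60 > €3,550, so the cap limits the traveler to €3,550 − €2,320.60 = €1,229.40. Insurer: €12,470 − €1,229.40 = €11,240.60.

€11,240.60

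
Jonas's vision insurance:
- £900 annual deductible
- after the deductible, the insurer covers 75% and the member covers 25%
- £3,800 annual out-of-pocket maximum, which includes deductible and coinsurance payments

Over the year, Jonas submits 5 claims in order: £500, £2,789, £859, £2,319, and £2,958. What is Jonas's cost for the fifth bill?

£739.50

Claim 1 — £500: all of it applies to the deductible. Cost to member: £500. OOP to date £500.
Claim 2 — £2,789: £400 to deductible, leaving £2,389; coinsurance £2,389 × 25% = £597.25. Member owes £997.25 (running OOP £1,497.25).
Claim 3 — £859: 25% coinsurance on £859 = £214.75. Member owes £214.75 (running OOP £1,712).
Claim 4 — £2,319: deductible already satisfied, so member's share is 25% × £2,319 = £579.75. Cost to member: £579.75. OOP to date £2,291.75.
Claim 5 — £2,958: deductible met; 25% of £2,958 = £739.50. Member owes £739.50 (running OOP £3,031.25).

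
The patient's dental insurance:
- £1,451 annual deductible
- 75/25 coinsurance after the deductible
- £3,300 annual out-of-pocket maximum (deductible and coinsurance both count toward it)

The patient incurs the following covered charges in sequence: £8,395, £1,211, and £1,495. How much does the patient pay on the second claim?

£113

Claim 1 (£8,395): deductible takes £1,451, £6,944 remains; patient's 25% is £1,736. Patient pays £3,187; OOP now £3,187.
Claim 2 (£1,211): 25% coinsurance on £1,211 = £302.75. Adding that to £3,187 gives £3,489.75, past the £3,300 cap; patient pays only £3,300 − £3,187 = £113.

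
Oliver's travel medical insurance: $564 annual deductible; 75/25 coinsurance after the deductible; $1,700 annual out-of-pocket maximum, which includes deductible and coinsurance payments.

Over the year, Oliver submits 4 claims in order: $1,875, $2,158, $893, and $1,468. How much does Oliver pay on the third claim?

Bill 1, $1,875: $564 finishes the deductible; $1,311 goes to coinsurance; 25% of $1,311 = $327.75. Cost to traveler: $891.75. OOP to date $891.75.
Bill 2, $2,158: deductible met; 25% of $2,158 = $539.50. Traveler owes $539.50 (running OOP $1,431.25).
Bill 3, $893: deductible met; 25% of $893 = $223.25. Traveler pays $223.25; OOP now $1,654.50.

$223.25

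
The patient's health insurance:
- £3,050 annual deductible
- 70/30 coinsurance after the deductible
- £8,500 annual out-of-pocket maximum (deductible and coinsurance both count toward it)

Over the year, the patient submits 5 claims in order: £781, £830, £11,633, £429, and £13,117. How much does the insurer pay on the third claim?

£7,135.80

Bill 1, £781: all of it applies to the deductible. Patient owes £781 (running OOP £781). Plan pays £781 − £781 = £0.
Bill 2, £830: fully absorbed by the deductible. Patient pays £830; OOP now £1,611. Plan pays £830 − £830 = £0.
Bill 3, £11,633: £1,439 finishes the deductible; £10,194 goes to coinsurance; 30% of £10,194 = £3,058.20. Patient owes £4,497.20 (running OOP £6,108.20). Plan pays £11,633 − £4,497.20 = £7,135.80.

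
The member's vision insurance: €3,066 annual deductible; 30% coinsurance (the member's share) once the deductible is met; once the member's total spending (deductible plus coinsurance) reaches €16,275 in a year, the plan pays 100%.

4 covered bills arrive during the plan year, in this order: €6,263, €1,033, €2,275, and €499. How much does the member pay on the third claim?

Claim 1 — €6,263: €3,066 finishes the deductible; €3,197 goes to coinsurance; member's 30% is €959.10. Member owes €4,025.10 (running OOP €4,025.10).
Claim 2 — €1,033: 30% coinsurance on €1,033 = €309.90. Member pays €309.90; OOP now €4,335.
Claim 3 — €2,275: 30% coinsurance on €2,275 = €682.50. Cost to member: €682.50. OOP to date €5,017.50.

€682.50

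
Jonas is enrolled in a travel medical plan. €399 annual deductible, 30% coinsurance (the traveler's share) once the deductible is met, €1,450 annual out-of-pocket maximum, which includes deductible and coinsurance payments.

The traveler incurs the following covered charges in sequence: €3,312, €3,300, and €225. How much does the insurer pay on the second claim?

Claim 1 (€3,312): deductible takes €399, €2,913 remains; traveler's 30% is €873.90. Cost to traveler: €1,272.90. OOP to date €1,272.90. Plan pays €3,312 − €1,272.90 = €2,039.10.
Claim 2 (€3,300): deductible already satisfied, so traveler's share is 30% × €3,300 = €990. Adding that to €1,272.90 gives €2,262.90, past the €1,450 cap; traveler pays only €1,450 − €1,272.90 = €177.10. Plan pays €3,300 − €177.10 = €3,122.90.

€3,122.90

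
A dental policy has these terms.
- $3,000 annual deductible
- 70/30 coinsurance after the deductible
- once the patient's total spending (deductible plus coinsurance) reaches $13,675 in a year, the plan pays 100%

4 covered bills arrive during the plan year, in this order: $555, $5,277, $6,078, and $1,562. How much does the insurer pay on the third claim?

$4,254.60

#1 ($555): entire amount goes to the deductible. Patient owes $555 (running OOP $555). Plan pays $555 − $555 = $0.
#2 ($5,277): deductible takes $2,445, $2,832 remains; coinsurance $2,832 × 30% = $849.60. Patient pays $3,294.60; OOP now $3,849.60. Insurer: $5,277 − $3,294.60 = $1,982.40.
#3 ($6,078): 30% coinsurance on $6,078 = $1,823.40. Patient owes $1,823.40 (running OOP $5,673). Insurer: $6,078 − $1,823.40 = $4,254.60.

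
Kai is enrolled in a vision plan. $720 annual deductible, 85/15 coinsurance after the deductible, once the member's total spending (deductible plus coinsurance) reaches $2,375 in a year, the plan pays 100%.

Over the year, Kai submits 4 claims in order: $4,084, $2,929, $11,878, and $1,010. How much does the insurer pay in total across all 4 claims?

Bill 1, $4,084: $720 finishes the deductible; $3,364 goes to coinsurance; 15% of $3,364 = $504.60. Cost to member: $1,224.60. OOP to date $1,224.60. Insurer: $4,084 − $1,224.60 = $2,859.40.
Bill 2, $2,929: 15% coinsurance on $2,929 = $439.35. Member pays $439.35; OOP now $1,663.95. Plan pays $2,929 − $439.35 = $2,489.65.
Bill 3, $11,878: deductible already satisfied, so member's share is 15% × $11,878 = $1,781.70. OOP would hit $3,445.65 > $2,375, so the cap limits the member to $2,375 − $1,663.95 = $711.05. Insurer: $11,878 − $711.05 = $11,166.95.
Bill 4, $1,010: deductible met; 15% of $1,010 = $151.50. That would push OOP to $2,526.50, over the $2,375 cap, so member pays $2,375 − $2,375 = $0. Plan pays $1,010 − $0 = $1,010.
Insurer total = bills − member's total = $19,901 − $2,375 = $17,526.

$17,526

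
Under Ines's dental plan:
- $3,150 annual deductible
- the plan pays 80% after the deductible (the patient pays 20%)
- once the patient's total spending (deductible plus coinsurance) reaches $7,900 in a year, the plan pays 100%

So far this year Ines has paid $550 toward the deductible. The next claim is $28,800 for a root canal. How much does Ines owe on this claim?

$7,350

Deductible still to meet: $3,150 − $550 = $2,600.
That leaves $28,800 − $2,600 = $26,200 for coinsurance.
Coinsurance: $26,200 × 20% = $5,240.
So the patient owes $2,600 + $5,240 = $7,840 before any cap.
Year-to-date out-of-pocket would reach $550 + $7,840 = $8,390, above the $7,900 maximum, so the patient pays only $7,900 − $550 = $7,350.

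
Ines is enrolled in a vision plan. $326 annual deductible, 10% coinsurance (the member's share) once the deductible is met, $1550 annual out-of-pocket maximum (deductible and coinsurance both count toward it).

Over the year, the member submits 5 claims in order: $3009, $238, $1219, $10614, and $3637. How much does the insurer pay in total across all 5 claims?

$17167

Bill 1, $3009: deductible takes $326, $2683 remains; member's 10% is $268.30. Member owes $594.30 (running OOP $594.30). Insurer: $3009 − $594.30 = $2414.70.
Bill 2, $238: deductible met; 10% of $238 = $23.80. Cost to member: $23.80. OOP to date $618.10. Insurer: $238 − $23.80 = $214.20.
Bill 3, $1219: 10% coinsurance on $1219 = $121.90. Member pays $121.90; OOP now $740. Plan pays $1219 − $121.90 = $1097.10.
Bill 4, $10614: deductible already satisfied, so member's share is 10% × $10614 = $1061.40. That would push OOP to $1801.40, over the $1550 cap, so member pays $1550 − $740 = $810. Insurer: $10614 − $810 = $9804.
Bill 5, $3637: 10% coinsurance on $3637 = $363.70. That would push OOP to $1913.70, over the $1550 cap, so member pays $1550 − $1550 = $0. Plan pays $3637 − $0 = $3637.
Insurer total = bills − member's total = $18717 − $1550 = $17167.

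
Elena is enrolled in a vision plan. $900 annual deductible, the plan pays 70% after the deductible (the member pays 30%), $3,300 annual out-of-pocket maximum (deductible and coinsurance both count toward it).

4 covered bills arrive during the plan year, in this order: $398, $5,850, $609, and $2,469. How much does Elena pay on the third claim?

$182.70

Claim 1 — $398: fully absorbed by the deductible. Member owes $398 (running OOP $398).
Claim 2 — $5,850: $502 finishes the deductible; $5,348 goes to coinsurance; 30% of $5,348 = $1,604.40. Member owes $2,106.40 (running OOP $2,504.40).
Claim 3 — $609: 30% coinsurance on $609 = $182.70. Cost to member: $182.70. OOP to date $2,687.10.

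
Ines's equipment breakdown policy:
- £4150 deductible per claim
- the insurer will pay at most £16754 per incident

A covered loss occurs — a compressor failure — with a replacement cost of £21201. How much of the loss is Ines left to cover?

£4447

Less the £4150 deductible: £21201 − £4150 = £17051.
£17051 exceeds the £16754 limit, so the insurer pays the limit: £16754.
Business owner's share is the uncovered remainder: £21201 − £16754 = £4447.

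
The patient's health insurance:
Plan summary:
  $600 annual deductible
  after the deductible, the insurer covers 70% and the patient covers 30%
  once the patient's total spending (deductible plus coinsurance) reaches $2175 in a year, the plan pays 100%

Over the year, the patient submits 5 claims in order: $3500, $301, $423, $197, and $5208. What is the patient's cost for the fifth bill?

$428.70

Claim 1 — $3500: $600 to deductible, leaving $2900; patient's 30% is $870. Patient owes $1470 (running OOP $1470).
Claim 2 — $301: deductible met; 30% of $301 = $90.30. Patient pays $90.30; OOP now $1560.30.
Claim 3 — $423: deductible met; 30% of $423 = $126.90. Patient owes $126.90 (running OOP $1687.20).
Claim 4 — $197: deductible met; 30% of $197 = $59.10. Cost to patient: $59.10. OOP to date $1746.30.
Claim 5 — $5208: deductible already satisfied, so patient's share is 30% × $5208 = $1562.40. OOP would hit $3308.70 > $2175, so the cap limits the patient to $2175 − $1746.30 = $428.70.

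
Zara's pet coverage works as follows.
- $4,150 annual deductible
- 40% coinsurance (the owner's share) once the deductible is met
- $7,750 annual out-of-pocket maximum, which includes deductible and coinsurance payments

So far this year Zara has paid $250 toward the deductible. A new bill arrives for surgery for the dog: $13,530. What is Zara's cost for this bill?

$7,500

$250 of the $4,150 deductible is already met, leaving $3,900.
That leaves $13,530 − $3,900 = $9,630 for coinsurance.
Owner's 40% share of $9,630 is $3,852.
So the owner owes $3,900 + $3,852 = $7,752 before any cap.
Adding $7,752 to the $250 already spent would give $8,002, which exceeds the $7,750 cap; the owner pays just $7,750 − $250 = $7,500.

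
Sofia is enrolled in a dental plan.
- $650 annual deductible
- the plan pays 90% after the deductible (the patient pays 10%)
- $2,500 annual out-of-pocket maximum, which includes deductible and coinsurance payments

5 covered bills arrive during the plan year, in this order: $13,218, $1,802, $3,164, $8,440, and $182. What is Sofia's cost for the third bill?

#1 ($13,218): $650 finishes the deductible; $12,568 goes to coinsurance; 10% of $12,568 = $1,256.80. Patient owes $1,906.80 (running OOP $1,906.80).
#2 ($1,802): 10% coinsurance on $1,802 = $180.20. Patient pays $180.20; OOP now $2,087.
#3 ($3,164): 10% coinsurance on $3,164 = $316.40. Patient pays $316.40; OOP now $2,403.40.

$316.40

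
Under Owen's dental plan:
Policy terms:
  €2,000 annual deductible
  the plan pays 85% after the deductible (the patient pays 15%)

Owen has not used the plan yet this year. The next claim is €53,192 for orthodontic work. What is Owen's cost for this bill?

Nothing has been paid toward the €2,000 deductible, so the first €2,000 of this charge is applied there.
After the €2,000 deductible portion, €53,192 − €2,000 = €51,192 is subject to coinsurance.
15% of €51,192 = €7,678.80 falls to the patient.
So the patient owes €2,000 + €7,678.80 = €9,678.80.

€9,678.80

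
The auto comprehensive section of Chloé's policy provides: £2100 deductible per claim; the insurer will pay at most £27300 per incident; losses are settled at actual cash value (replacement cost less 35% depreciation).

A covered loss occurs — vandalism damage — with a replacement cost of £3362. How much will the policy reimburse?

£85.30

At 35% depreciation, ACV = £3362 − £1176.70 = £2185.30.
Less the £2100 deductible: £2185.30 − £2100 = £85.30.
£85.30 ≤ £27300, so the limit doesn't bind; insurer pays £85.30.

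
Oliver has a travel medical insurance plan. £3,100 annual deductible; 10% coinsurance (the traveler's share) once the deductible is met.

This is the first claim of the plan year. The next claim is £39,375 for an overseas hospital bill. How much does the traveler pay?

The full £3,100 deductible is still open; £3,100 of this bill applies to it.
After the £3,100 deductible portion, £39,375 − £3,100 = £36,275 is subject to coinsurance.
Traveler's 10% share of £36,275 is £3,627.50.
That puts the traveler's cost at £3,100 + £3,627.50 = £6,727.50.

£6,727.50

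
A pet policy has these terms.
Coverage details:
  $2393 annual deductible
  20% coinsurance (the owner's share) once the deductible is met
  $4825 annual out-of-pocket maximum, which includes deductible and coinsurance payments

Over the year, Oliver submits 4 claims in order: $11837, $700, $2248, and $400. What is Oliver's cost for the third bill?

$403.20

Claim 1 ($11837): deductible takes $2393, $9444 remains; coinsurance $9444 × 20% = $1888.80. Owner owes $4281.80 (running OOP $4281.80).
Claim 2 ($700): deductible met; 20% of $700 = $140. Owner pays $140; OOP now $4421.80.
Claim 3 ($2248): deductible met; 20% of $2248 = $449.60. Adding that to $4421.80 gives $4871.40, past the $4825 cap; owner pays only $4825 − $4421.80 = $403.20.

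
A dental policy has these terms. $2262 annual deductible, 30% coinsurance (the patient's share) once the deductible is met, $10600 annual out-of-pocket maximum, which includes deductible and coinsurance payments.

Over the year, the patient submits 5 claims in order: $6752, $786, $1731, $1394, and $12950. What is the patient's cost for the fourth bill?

#1 ($6752): $2262 to deductible, leaving $4490; patient's 30% is $1347. Patient owes $3609 (running OOP $3609).
#2 ($786): 30% coinsurance on $786 = $235.80. Patient pays $235.80; OOP now $3844.80.
#3 ($1731): deductible met; 30% of $1731 = $519.30. Patient pays $519.30; OOP now $4364.10.
#4 ($1394): deductible already satisfied, so patient's share is 30% × $1394 = $418.20. Patient owes $418.20 (running OOP $4782.30).

$418.20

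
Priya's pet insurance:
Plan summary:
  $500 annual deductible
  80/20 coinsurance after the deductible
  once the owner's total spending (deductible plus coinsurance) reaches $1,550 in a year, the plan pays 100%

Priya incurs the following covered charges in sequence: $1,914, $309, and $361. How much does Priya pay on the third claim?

$72.20

#1 ($1,914): deductible takes $500, $1,414 remains; owner's 20% is $282.80. Cost to owner: $782.80. OOP to date $782.80.
#2 ($309): deductible met; 20% of $309 = $61.80. Cost to owner: $61.80. OOP to date $844.60.
#3 ($361): deductible already satisfied, so owner's share is 20% × $361 = $72.20. Owner pays $72.20; OOP now $916.80.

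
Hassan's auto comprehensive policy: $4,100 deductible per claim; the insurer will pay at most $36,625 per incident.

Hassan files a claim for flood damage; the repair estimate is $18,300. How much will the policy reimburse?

$14,200

Subtract the deductible: $18,300 − $4,100 = $14,200.
That's under the $36,625 cap, so the insurer reimburses the full $14,200.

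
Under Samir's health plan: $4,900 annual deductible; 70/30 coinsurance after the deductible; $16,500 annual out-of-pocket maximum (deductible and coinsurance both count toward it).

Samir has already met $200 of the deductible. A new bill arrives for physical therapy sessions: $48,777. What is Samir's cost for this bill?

$16,300

Deductible still to meet: $4,900 − $200 = $4,700.
The remaining $44,077 (= $48,777 − $4,700) moves to coinsurance.
Patient's 30% share of $44,077 is $13,223.10.
So the patient owes $4,700 + $13,223.10 = $17,923.10 before any cap.
Year-to-date out-of-pocket would reach $200 + $17,923.10 = $18,123.10, above the $16,500 maximum, so the patient pays only $16,500 − $200 = $16,300.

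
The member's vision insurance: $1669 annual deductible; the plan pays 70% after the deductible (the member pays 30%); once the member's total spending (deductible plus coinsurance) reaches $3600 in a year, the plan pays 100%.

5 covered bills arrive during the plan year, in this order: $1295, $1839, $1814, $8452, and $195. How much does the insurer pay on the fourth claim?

Claim 1 — $1295: entire amount goes to the deductible. Member pays $1295; OOP now $1295. Plan pays $1295 − $1295 = $0.
Claim 2 — $1839: $374 finishes the deductible; $1465 goes to coinsurance; member's 30% is $439.50. Cost to member: $813.50. OOP to date $2108.50. Plan pays $1839 − $813.50 = $1025.50.
Claim 3 — $1814: deductible met; 30% of $1814 = $544.20. Member owes $544.20 (running OOP $2652.70). Insurer: $1814 − $544.20 = $1269.80.
Claim 4 — $8452: deductible met; 30% of $8452 = $2535.60. That would push OOP to $5188.30, over the $3600 cap, so member pays $3600 − $2652.70 = $947.30. Plan pays $8452 − $947.30 = $7504.70.

$7504.70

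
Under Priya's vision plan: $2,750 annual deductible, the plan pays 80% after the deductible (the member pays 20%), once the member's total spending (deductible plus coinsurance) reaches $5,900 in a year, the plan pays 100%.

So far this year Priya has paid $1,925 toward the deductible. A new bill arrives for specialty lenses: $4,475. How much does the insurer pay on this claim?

$2,920

Remaining deductible: $2,750 − $1,925 = $825.
The remaining $3,650 (= $4,475 − $825) moves to coinsurance.
Member's 20% share of $3,650 is $730.
So the member owes $825 + $730 = $1,555 before any cap.
Cumulative spending $1,925 + $1,555 = $3,480 stays under the $5,900 maximum.
The plan picks up $4,475 − $1,555 = $2,920.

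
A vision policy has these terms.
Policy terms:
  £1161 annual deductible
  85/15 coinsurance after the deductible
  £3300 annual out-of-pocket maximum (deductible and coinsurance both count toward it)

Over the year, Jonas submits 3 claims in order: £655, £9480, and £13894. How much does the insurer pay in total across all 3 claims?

Bill 1, £655: fully absorbed by the deductible. Cost to member: £655. OOP to date £655. Insurer: £655 − £655 = £0.
Bill 2, £9480: £506 to deductible, leaving £8974; coinsurance £8974 × 15% = £1346.10. Cost to member: £1852.10. OOP to date £2507.10. Insurer: £9480 − £1852.10 = £7627.90.
Bill 3, £13894: deductible met; 15% of £13894 = £2084.10. That would push OOP to £4591.20, over the £3300 cap, so member pays £3300 − £2507.10 = £792.90. Insurer: £13894 − £792.90 = £13101.10.
Insurer total = bills − member's total = £24029 − £3300 = £20729.

£20729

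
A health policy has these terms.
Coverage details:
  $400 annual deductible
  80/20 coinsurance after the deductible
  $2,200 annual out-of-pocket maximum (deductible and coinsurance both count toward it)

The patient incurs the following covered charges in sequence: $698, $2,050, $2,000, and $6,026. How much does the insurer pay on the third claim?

Claim 1 — $698: deductible takes $400, $298 remains; 20% of $298 = $59.60. Patient owes $459.60 (running OOP $459.60). Insurer: $698 − $459.60 = $238.40.
Claim 2 — $2,050: deductible already satisfied, so patient's share is 20% × $2,050 = $410. Patient pays $410; OOP now $869.60. Plan pays $2,050 − $410 = $1,640.
Claim 3 — $2,000: deductible met; 20% of $2,000 = $400. Patient owes $400 (running OOP $1,269.60). Plan pays $2,000 − $400 = $1,600.

$1,600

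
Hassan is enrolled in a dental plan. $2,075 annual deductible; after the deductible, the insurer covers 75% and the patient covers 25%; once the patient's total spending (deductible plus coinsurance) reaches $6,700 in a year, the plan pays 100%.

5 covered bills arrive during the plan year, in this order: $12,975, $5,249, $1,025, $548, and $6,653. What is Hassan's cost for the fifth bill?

Bill 1, $12,975: $2,075 to deductible, leaving $10,900; 25% of $10,900 = $2,725. Patient pays $4,800; OOP now $4,800.
Bill 2, $5,249: 25% coinsurance on $5,249 = $1,312.25. Patient owes $1,312.25 (running OOP $6,112.25).
Bill 3, $1,025: deductible met; 25% of $1,025 = $256.25. Cost to patient: $256.25. OOP to date $6,368.50.
Bill 4, $548: deductible met; 25% of $548 = $137. Cost to patient: $137. OOP to date $6,505.50.
Bill 5, $6,653: deductible already satisfied, so patient's share is 25% × $6,653 = $1,663.25. OOP would hit $8,168.75 > $6,700, so the cap limits the patient to $6,700 − $6,505.50 = $194.50.

$194.50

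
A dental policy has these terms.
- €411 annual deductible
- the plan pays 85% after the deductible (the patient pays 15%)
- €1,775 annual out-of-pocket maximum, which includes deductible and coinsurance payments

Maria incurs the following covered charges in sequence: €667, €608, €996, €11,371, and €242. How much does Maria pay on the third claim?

Claim 1 — €667: €411 to deductible, leaving €256; 15% of €256 = €38.40. Patient owes €449.40 (running OOP €449.40).
Claim 2 — €608: deductible met; 15% of €608 = €91.20. Cost to patient: €91.20. OOP to date €540.60.
Claim 3 — €996: deductible met; 15% of €996 = €149.40. Cost to patient: €149.40. OOP to date €690.

€149.40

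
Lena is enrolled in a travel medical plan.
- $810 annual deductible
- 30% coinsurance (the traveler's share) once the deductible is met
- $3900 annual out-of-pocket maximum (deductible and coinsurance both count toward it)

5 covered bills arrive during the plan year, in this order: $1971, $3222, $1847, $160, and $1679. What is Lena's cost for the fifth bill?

$503.70

#1 ($1971): $810 finishes the deductible; $1161 goes to coinsurance; coinsurance $1161 × 30% = $348.30. Traveler pays $1158.30; OOP now $1158.30.
#2 ($3222): deductible already satisfied, so traveler's share is 30% × $3222 = $966.60. Traveler owes $966.60 (running OOP $2124.90).
#3 ($1847): deductible already satisfied, so traveler's share is 30% × $1847 = $554.10. Cost to traveler: $554.10. OOP to date $2679.
#4 ($160): 30% coinsurance on $160 = $48. Traveler owes $48 (running OOP $2727).
#5 ($1679): 30% coinsurance on $1679 = $503.70. Traveler pays $503.70; OOP now $3230.70.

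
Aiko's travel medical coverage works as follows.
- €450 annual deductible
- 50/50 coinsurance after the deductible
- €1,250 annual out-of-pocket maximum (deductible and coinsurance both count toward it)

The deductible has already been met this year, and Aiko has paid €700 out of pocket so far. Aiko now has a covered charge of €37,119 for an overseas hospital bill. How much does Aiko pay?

The deductible is already satisfied, so the full bill goes to coinsurance.
Traveler's 50% share of €37,119 is €18,559.50.
Year-to-date out-of-pocket would reach €700 + €18,559.50 = €19,259.50, above the €1,250 maximum, so the traveler pays only €1,250 − €700 = €550.

€550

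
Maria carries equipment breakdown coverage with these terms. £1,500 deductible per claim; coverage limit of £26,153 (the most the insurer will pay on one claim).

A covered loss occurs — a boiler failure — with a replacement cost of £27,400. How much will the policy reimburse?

Less the £1,500 deductible: £27,400 − £1,500 = £25,900.
That's under the £26,153 cap, so the insurer reimburses the full £25,900.

£25,900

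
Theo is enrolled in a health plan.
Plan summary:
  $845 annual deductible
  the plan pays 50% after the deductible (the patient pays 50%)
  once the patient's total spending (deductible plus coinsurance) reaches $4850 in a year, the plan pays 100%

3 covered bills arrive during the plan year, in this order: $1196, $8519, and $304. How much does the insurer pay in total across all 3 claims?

Bill 1, $1196: deductible takes $845, $351 remains; coinsurance $351 × 50% = $175.50. Patient pays $1020.50; OOP now $1020.50. Insurer: $1196 − $1020.50 = $175.50.
Bill 2, $8519: deductible already satisfied, so patient's share is 50% × $8519 = $4259.50. Adding that to $1020.50 gives $5280, past the $4850 cap; patient pays only $4850 − $1020.50 = $3829.50. Insurer: $8519 − $3829.50 = $4689.50.
Bill 3, $304: 50% coinsurance on $304 = $152. That would push OOP to $5002, over the $4850 cap, so patient pays $4850 − $4850 = $0. Insurer: $304 − $0 = $304.
Insurer total: $175.50 + $4689.50 + $304 = $5169.

$5169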